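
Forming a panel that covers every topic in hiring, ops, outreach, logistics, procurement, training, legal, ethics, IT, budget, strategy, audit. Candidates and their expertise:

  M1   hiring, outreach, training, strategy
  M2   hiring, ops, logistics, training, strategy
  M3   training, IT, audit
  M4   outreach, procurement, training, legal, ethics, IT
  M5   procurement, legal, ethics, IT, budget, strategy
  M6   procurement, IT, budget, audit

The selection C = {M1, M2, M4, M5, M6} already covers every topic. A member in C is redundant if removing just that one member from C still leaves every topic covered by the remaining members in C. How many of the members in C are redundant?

Drop M1: the rest still cover every topic — redundant.
Drop M2: ops, logistics uncovered — not redundant.
Drop M4: the rest still cover every topic — redundant.
Drop M5: the rest still cover every topic — redundant.
Drop M6: audit uncovered — not redundant.
3 redundant: M1, M4, M5.

3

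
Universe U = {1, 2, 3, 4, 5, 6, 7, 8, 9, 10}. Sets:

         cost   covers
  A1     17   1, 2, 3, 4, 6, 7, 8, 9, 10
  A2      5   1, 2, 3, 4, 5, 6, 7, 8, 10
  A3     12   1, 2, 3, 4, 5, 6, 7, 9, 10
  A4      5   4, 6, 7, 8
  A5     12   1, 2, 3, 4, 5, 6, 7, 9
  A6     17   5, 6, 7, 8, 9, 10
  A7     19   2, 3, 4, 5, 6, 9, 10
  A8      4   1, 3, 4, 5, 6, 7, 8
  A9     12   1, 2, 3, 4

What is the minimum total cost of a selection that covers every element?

A3, A8 cover every element at cost 12 + 4 = 16.
Any cover uses at least 2 sets; among all covering selections none totals below 16.
Greedy by coverage-per-cost would pick A2, A3 for 17 — worse than the optimum 16.

16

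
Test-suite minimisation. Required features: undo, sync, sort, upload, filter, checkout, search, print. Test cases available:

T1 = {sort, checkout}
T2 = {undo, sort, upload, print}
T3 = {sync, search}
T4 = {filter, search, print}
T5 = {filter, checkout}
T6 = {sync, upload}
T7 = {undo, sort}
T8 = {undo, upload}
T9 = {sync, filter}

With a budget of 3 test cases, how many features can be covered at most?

8

Choosing T2, T3, T5 covers {undo, sync, sort, upload, filter, checkout, search, print} — 8 features.
That is all 8 features.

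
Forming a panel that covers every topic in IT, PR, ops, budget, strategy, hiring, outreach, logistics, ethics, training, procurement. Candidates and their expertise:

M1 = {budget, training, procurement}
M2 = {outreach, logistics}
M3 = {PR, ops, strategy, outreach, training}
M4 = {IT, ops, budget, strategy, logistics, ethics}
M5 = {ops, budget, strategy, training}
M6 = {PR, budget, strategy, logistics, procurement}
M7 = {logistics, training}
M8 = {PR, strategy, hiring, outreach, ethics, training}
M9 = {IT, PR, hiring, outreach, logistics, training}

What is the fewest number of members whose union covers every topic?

3

M1, M4, M8 together cover {IT, PR, ops, budget, strategy, hiring, outreach, logistics, ethics, training, procurement} — every topic.
No 2 of the 9 members cover everything (all 36 pairs fall short), so 3 is minimum.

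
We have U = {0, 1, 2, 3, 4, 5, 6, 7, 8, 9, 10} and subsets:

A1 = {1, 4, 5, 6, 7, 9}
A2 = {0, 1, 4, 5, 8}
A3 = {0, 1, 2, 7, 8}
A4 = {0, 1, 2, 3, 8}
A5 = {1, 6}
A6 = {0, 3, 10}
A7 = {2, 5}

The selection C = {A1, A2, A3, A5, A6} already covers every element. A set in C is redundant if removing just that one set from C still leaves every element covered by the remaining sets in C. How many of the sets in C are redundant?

2

Drop A1: 9 uncovered — not redundant.
Drop A2: the rest still cover every element — redundant.
Drop A3: 2 uncovered — not redundant.
Drop A5: the rest still cover every element — redundant.
Drop A6: 3, 10 uncovered — not redundant.
2 redundant: A2, A5.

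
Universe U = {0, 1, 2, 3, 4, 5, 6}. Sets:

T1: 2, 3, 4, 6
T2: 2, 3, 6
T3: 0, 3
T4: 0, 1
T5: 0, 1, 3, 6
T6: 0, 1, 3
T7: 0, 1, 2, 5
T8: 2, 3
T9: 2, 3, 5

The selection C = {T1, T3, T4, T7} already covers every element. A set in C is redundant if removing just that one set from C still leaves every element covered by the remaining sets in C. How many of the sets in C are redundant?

Drop T1: 4, 6 uncovered — not redundant.
Drop T3: the rest still cover every element — redundant.
Drop T4: the rest still cover every element — redundant.
Drop T7: 5 uncovered — not redundant.
2 redundant: T3, T4.

2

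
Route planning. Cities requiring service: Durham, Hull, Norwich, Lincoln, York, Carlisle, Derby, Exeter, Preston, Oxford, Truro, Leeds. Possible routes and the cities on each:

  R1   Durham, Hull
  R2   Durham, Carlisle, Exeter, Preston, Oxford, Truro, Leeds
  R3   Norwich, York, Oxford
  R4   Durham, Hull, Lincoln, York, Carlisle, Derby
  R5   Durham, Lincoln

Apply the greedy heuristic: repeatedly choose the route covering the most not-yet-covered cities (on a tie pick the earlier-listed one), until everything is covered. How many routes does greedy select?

Pick 1: R2 covers 7 new cities (Durham, Carlisle, Exeter, Preston, Oxford, Truro, Leeds).
Pick 2: R4 covers 4 new cities (Hull, Lincoln, York, Derby).
Pick 3: R3 covers 1 new cities (Norwich).
Greedy uses 3 routes.

3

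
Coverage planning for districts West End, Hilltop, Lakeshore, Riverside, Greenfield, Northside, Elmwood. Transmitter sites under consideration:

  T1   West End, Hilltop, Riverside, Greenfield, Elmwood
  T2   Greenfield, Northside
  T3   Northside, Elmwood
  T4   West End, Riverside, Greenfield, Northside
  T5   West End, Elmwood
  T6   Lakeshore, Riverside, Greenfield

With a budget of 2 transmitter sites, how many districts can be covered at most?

6

Choosing T1, T2 covers {West End, Hilltop, Riverside, Greenfield, Northside, Elmwood} — 6 districts.
No choice of 2 transmitter sites does better; here Lakeshore is left uncovered.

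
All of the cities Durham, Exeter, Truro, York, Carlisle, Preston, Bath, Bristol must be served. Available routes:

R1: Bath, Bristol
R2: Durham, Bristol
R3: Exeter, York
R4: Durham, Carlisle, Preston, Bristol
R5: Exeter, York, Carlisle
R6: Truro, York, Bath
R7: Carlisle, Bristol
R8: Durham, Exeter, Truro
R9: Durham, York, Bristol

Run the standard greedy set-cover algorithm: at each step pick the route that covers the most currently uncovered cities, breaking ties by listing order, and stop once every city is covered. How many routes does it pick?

3

Pick 1: R4 covers 4 new cities (Durham, Carlisle, Preston, Bristol).
Pick 2: R6 covers 3 new cities (Truro, York, Bath).
Pick 3: R3 covers 1 new cities (Exeter).
Greedy uses 3 routes.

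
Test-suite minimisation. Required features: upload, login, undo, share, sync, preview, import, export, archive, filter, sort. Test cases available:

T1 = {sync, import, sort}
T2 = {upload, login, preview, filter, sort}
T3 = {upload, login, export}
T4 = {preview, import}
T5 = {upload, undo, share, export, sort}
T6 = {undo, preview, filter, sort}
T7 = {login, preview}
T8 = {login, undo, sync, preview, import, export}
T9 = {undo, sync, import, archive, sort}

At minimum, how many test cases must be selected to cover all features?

T2, T5, T9 together cover {upload, login, undo, share, sync, preview, import, export, archive, filter, sort} — every feature.
No 2 of the 9 test cases cover everything (all 36 pairs fall short), so 3 is minimum.
Greedy (largest uncovered first) would take T8, T2, T5, T9 — 4 test cases — but 3 suffice.

3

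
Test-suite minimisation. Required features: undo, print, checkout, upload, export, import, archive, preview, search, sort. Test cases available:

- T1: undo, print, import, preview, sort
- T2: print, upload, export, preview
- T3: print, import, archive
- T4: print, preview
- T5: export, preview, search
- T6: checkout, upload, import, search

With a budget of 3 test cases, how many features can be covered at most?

9

Choosing T1, T2, T6 covers {undo, print, checkout, upload, export, import, preview, search, sort} — 9 features.
No choice of 3 test cases does better; here archive is left uncovered.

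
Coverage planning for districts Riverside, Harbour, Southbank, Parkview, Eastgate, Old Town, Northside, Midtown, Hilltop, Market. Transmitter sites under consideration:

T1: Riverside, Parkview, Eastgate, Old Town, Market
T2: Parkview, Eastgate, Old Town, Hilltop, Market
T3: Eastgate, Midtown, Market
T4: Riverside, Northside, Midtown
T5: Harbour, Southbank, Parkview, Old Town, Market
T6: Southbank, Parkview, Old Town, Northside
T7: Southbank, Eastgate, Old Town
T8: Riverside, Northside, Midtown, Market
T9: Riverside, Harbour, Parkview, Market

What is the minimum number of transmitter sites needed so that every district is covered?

3

T2, T4, T5 together cover {Riverside, Harbour, Southbank, Parkview, Eastgate, Old Town, Northside, Midtown, Hilltop, Market} — every district.
No 2 of the 9 transmitter sites cover everything (all 36 pairs fall short), so 3 is minimum.
Greedy (largest uncovered first) would take T1, T4, T5, T2 — 4 transmitter sites — but 3 suffice.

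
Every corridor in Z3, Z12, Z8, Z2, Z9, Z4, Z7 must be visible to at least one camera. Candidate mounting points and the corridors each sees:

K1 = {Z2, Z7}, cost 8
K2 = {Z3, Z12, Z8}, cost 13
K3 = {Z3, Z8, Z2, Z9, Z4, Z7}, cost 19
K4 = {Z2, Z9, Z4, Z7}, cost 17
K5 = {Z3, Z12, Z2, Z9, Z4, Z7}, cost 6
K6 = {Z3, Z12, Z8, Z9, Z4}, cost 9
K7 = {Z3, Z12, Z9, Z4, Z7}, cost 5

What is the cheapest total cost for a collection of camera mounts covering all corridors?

15

K5, K6 cover every corridor at cost 6 + 9 = 15.
Any cover uses at least 2 camera mounts; among all covering selections none totals below 15.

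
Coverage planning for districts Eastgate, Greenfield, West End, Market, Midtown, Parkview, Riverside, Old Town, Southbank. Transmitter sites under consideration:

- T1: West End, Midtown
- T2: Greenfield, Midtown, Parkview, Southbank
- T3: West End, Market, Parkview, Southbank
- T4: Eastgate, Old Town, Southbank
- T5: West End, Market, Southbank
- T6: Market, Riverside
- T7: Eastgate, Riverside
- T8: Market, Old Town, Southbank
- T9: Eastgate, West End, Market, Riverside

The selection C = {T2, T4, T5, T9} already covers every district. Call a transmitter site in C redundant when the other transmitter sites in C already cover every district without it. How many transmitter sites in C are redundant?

1

Drop T2: Greenfield, Midtown, Parkview uncovered — not redundant.
Drop T4: Old Town uncovered — not redundant.
Drop T5: the rest still cover every district — redundant.
Drop T9: Riverside uncovered — not redundant.
1 redundant: T5.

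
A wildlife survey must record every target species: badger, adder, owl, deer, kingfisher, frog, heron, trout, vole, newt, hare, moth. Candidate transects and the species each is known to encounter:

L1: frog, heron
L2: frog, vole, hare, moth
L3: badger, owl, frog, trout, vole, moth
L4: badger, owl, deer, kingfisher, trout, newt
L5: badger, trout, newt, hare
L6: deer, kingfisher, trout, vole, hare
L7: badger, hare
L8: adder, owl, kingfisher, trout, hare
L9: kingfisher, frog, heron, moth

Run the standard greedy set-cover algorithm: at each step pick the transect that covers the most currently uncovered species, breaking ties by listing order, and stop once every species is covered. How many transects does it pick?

4

Pick 1: L3 covers 6 new species (badger, owl, frog, trout, vole, moth).
Pick 2: L4 covers 3 new species (deer, kingfisher, newt).
Pick 3: L8 covers 2 new species (adder, hare).
Pick 4: L1 covers 1 new species (heron).
Greedy uses 4 transects.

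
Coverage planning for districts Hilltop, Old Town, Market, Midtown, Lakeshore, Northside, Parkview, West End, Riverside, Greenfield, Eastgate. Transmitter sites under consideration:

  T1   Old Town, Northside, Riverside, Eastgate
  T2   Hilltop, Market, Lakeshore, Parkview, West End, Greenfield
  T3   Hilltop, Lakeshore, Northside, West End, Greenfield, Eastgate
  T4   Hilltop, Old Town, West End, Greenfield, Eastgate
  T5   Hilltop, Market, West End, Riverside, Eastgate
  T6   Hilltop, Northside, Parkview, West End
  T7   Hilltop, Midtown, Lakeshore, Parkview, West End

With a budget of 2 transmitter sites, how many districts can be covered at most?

10

Choosing T1, T2 covers {Hilltop, Old Town, Market, Lakeshore, Northside, Parkview, West End, Riverside, Greenfield, Eastgate} — 10 districts.
No choice of 2 transmitter sites does better; here Midtown is left uncovered.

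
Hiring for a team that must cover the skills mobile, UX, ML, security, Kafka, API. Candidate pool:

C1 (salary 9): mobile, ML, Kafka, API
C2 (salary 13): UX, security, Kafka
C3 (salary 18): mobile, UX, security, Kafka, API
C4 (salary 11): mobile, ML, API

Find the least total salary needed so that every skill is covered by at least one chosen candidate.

22

C1, C2 cover every skill at salary 9 + 13 = 22.
Any cover uses at least 2 candidates; among all covering selections none totals below 22.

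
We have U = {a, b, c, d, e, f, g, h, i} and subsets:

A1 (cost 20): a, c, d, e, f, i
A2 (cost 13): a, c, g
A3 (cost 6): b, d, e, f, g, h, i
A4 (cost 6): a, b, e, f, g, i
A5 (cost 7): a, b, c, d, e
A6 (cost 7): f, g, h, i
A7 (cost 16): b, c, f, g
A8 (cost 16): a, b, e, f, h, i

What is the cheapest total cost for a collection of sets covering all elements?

A3, A5 cover every element at cost 6 + 7 = 13.
Any cover uses at least 2 sets; among all covering selections none totals below 13.

13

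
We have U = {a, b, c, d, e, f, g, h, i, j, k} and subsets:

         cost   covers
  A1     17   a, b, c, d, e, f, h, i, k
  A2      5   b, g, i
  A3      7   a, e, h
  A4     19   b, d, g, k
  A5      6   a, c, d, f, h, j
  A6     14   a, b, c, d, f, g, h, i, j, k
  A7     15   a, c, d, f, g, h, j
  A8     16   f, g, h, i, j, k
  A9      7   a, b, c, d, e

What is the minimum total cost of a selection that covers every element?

21

A3, A6 cover every element at cost 7 + 14 = 21.
Any cover uses at least 2 sets; among all covering selections none totals below 21.
Greedy by coverage-per-cost would pick A5, A2, A3, A6 for 32 — worse than the optimum 21.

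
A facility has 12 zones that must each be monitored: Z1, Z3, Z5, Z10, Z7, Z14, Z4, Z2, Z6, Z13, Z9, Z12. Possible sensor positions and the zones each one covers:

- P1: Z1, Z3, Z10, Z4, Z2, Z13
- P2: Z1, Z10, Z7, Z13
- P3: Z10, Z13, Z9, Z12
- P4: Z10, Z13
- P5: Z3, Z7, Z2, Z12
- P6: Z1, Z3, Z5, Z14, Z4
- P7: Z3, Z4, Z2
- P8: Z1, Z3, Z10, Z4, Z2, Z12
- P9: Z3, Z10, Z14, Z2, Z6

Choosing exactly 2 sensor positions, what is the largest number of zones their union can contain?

9

Choosing P3, P6 covers {Z1, Z3, Z5, Z10, Z14, Z4, Z13, Z9, Z12} — 9 zones.
No choice of 2 sensor positions does better; here Z7, Z2, Z6 are left uncovered.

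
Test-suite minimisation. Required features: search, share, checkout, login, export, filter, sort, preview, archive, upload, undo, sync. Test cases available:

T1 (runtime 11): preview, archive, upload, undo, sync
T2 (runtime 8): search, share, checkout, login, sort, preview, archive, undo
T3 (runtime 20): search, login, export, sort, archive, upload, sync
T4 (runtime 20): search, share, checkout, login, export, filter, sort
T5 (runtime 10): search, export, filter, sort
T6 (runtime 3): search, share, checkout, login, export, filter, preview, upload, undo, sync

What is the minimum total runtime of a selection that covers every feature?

T2, T6 cover every feature at runtime 8 + 3 = 11.
Any cover uses at least 2 test cases; among all covering selections none totals below 11.

11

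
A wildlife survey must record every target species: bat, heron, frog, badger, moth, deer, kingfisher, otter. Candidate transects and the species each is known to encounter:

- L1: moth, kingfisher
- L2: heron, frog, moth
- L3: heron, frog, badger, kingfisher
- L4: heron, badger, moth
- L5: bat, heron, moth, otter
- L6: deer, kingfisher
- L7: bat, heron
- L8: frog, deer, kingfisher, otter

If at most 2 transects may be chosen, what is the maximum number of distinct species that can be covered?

7

Choosing L3, L5 covers {bat, heron, frog, badger, moth, kingfisher, otter} — 7 species.
No choice of 2 transects does better; here deer is left uncovered.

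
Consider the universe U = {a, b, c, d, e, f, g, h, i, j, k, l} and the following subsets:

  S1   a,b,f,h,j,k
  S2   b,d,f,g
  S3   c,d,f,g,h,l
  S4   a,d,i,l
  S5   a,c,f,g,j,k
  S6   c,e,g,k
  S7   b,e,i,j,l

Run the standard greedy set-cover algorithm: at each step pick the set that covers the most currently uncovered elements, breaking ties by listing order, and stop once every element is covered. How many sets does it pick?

Pick 1: S1 covers 6 new elements (a, b, f, h, j, k).
Pick 2: S3 covers 4 new elements (c, d, g, l).
Pick 3: S7 covers 2 new elements (e, i).
Greedy uses 3 sets.

3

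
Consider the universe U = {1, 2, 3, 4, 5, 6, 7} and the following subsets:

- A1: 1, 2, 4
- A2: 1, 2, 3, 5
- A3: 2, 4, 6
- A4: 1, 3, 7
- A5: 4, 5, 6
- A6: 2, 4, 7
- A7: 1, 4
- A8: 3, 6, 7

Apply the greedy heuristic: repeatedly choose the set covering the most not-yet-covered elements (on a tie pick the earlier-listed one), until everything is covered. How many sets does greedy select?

3

Pick 1: A2 covers 4 new elements (1, 2, 3, 5).
Pick 2: A3 covers 2 new elements (4, 6).
Pick 3: A4 covers 1 new elements (7).
Greedy uses 3 sets.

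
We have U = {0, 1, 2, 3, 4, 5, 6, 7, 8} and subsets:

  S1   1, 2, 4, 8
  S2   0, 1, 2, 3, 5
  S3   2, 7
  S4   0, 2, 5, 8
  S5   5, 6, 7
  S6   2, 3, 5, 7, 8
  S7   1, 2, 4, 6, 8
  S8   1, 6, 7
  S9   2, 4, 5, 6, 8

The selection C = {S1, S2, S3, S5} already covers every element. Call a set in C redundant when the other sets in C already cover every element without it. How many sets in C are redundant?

Drop S1: 4, 8 uncovered — not redundant.
Drop S2: 0, 3 uncovered — not redundant.
Drop S3: the rest still cover every element — redundant.
Drop S5: 6 uncovered — not redundant.
1 redundant: S3.

1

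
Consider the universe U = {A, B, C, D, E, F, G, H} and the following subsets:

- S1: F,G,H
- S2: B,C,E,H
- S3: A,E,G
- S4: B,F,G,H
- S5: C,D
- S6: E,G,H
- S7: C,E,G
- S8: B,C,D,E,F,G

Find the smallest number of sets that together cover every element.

3

S1, S3, S8 together cover {A, B, C, D, E, F, G, H} — every element.
No 2 of the 8 sets cover everything (all 28 pairs fall short), so 3 is minimum.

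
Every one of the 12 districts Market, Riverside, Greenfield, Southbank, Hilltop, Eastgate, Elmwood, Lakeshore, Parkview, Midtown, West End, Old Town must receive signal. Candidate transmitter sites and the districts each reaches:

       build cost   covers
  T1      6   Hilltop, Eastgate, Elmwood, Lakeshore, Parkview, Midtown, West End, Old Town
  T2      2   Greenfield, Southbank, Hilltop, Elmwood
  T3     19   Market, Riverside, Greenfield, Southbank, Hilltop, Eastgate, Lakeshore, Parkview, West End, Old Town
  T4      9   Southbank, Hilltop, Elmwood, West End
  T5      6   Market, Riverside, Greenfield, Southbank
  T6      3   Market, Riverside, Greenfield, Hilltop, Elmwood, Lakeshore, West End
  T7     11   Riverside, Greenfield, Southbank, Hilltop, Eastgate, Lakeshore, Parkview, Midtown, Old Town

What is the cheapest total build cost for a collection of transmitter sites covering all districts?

11

T1, T2, T6 cover every district at build cost 6 + 2 + 3 = 11.
Any cover uses at least 2 transmitter sites; among all covering selections none totals below 11.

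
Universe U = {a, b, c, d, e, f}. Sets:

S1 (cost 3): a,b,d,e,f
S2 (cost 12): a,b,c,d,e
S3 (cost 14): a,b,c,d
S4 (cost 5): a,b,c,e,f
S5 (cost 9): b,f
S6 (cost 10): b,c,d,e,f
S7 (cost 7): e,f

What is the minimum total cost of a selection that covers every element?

8

S1, S4 cover every element at cost 3 + 5 = 8.
Any cover uses at least 2 sets; among all covering selections none totals below 8.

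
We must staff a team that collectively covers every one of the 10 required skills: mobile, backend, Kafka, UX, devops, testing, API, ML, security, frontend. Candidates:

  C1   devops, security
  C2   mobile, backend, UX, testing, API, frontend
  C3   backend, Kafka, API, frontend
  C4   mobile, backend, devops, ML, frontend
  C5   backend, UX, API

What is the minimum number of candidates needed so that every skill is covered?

C1, C2, C3, C4 together cover {mobile, backend, Kafka, UX, devops, testing, API, ML, security, frontend} — every skill.
No 3 of the 5 candidates cover everything (all 10 triples fall short), so 4 is minimum.

4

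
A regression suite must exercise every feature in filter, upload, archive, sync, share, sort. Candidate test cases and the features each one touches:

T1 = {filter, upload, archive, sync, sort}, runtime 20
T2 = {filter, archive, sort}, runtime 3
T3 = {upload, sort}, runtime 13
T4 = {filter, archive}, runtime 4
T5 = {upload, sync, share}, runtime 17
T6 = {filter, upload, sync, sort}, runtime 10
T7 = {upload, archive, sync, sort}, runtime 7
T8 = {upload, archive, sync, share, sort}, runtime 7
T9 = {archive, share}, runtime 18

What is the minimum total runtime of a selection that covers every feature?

10

T2, T8 cover every feature at runtime 3 + 7 = 10.
Any cover uses at least 2 test cases; among all covering selections none totals below 10.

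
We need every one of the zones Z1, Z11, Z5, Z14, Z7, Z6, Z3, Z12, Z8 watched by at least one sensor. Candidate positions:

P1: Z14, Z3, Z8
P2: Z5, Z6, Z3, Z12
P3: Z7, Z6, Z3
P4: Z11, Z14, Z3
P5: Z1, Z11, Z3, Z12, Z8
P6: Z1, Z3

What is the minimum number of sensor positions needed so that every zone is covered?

4

P1, P2, P3, P5 together cover {Z1, Z11, Z5, Z14, Z7, Z6, Z3, Z12, Z8} — every zone.
No 3 of the 6 sensor positions cover everything (all 20 triples fall short), so 4 is minimum.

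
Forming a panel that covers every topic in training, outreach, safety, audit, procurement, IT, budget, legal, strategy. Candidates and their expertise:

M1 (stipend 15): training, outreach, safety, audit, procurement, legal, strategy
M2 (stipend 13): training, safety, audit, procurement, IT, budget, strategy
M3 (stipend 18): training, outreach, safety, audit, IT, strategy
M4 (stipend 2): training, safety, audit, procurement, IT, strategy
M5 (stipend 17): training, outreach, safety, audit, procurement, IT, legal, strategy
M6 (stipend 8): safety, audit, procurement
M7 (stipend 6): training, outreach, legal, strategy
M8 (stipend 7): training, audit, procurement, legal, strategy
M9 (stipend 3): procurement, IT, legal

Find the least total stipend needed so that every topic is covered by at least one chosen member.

M2, M7 cover every topic at stipend 13 + 6 = 19.
Any cover uses at least 2 members; among all covering selections none totals below 19.

19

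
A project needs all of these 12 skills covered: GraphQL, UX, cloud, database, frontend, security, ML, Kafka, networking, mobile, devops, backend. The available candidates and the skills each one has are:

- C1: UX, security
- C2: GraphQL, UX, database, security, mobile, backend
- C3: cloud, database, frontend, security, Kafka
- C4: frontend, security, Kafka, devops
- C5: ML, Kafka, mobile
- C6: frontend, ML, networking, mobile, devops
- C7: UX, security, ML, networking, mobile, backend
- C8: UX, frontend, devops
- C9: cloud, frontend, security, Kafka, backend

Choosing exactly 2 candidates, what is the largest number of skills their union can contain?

Choosing C2, C6 covers {GraphQL, UX, database, frontend, security, ML, networking, mobile, devops, backend} — 10 skills.
No choice of 2 candidates does better; here cloud, Kafka are left uncovered.

10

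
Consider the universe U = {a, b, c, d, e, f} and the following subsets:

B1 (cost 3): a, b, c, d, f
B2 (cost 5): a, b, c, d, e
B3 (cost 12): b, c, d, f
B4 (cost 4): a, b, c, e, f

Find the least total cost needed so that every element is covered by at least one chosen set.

7

B1, B4 cover every element at cost 3 + 4 = 7.
Any cover uses at least 2 sets; among all covering selections none totals below 7.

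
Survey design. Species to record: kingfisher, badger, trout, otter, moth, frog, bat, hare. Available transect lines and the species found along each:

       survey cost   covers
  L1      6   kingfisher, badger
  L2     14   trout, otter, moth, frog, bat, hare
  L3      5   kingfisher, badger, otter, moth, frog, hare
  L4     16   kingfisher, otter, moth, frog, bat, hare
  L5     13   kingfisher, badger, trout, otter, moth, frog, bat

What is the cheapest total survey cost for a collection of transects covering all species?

L3, L5 cover every species at survey cost 5 + 13 = 18.
Any cover uses at least 2 transects; among all covering selections none totals below 18.

18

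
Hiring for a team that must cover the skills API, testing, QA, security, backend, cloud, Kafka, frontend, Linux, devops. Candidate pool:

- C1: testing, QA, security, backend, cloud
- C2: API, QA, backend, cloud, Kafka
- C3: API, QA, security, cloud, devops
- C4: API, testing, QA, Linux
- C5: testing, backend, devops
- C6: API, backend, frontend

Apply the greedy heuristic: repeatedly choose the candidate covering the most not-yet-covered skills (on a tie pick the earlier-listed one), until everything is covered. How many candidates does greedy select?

5

Pick 1: C1 covers 5 new skills (testing, QA, security, backend, cloud).
Pick 2: C2 covers 2 new skills (API, Kafka).
Pick 3: C3 covers 1 new skills (devops).
Pick 4: C4 covers 1 new skills (Linux).
Pick 5: C6 covers 1 new skills (frontend).
Greedy uses 5 candidates. (The true minimum is 4.)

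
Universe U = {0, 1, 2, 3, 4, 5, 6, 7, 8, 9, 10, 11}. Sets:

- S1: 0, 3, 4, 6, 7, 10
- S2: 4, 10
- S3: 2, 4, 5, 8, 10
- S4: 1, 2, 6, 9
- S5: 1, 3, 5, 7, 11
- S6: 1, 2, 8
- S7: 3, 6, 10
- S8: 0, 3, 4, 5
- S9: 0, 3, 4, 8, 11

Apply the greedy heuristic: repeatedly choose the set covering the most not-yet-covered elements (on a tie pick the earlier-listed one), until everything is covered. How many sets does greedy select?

4

Pick 1: S1 covers 6 new elements (0, 3, 4, 6, 7, 10).
Pick 2: S3 covers 3 new elements (2, 5, 8).
Pick 3: S4 covers 2 new elements (1, 9).
Pick 4: S5 covers 1 new elements (11).
Greedy uses 4 sets.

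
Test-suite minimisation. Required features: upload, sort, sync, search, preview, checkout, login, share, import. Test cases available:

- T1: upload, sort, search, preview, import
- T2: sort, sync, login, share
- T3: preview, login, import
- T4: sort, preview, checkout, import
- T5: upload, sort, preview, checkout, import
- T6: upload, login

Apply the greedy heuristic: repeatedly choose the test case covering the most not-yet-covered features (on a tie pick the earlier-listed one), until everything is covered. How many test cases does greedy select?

3

Pick 1: T1 covers 5 new features (upload, sort, search, preview, import).
Pick 2: T2 covers 3 new features (sync, login, share).
Pick 3: T4 covers 1 new features (checkout).
Greedy uses 3 test cases.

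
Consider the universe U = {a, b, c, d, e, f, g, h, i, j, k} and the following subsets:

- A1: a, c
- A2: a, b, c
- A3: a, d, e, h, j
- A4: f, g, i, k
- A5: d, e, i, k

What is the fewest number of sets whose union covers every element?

A2, A3, A4 together cover {a, b, c, d, e, f, g, h, i, j, k} — every element.
No 2 of the 5 sets cover everything (all 10 pairs fall short), so 3 is minimum.

3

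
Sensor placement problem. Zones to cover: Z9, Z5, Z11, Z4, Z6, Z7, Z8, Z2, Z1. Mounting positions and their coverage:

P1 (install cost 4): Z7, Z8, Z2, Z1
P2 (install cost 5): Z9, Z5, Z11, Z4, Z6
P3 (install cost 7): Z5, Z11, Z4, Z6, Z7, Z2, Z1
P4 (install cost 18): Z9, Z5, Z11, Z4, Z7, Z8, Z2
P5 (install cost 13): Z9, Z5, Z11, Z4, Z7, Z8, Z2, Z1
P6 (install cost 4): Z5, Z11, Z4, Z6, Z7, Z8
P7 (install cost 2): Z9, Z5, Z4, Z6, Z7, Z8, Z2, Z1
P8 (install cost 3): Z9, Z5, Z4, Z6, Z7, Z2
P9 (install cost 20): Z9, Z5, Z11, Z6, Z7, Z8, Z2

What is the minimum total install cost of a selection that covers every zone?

6

P6, P7 cover every zone at install cost 4 + 2 = 6.
Any cover uses at least 2 sensor positions; among all covering selections none totals below 6.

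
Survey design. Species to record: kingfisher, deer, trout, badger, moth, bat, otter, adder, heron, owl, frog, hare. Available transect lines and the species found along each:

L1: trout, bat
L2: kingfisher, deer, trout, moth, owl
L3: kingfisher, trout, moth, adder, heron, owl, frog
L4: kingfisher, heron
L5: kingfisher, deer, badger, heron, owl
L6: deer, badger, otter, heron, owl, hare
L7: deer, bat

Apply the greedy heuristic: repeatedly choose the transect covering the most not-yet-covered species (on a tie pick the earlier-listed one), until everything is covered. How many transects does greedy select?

3

Pick 1: L3 covers 7 new species (kingfisher, trout, moth, adder, heron, owl, frog).
Pick 2: L6 covers 4 new species (deer, badger, otter, hare).
Pick 3: L1 covers 1 new species (bat).
Greedy uses 3 transects.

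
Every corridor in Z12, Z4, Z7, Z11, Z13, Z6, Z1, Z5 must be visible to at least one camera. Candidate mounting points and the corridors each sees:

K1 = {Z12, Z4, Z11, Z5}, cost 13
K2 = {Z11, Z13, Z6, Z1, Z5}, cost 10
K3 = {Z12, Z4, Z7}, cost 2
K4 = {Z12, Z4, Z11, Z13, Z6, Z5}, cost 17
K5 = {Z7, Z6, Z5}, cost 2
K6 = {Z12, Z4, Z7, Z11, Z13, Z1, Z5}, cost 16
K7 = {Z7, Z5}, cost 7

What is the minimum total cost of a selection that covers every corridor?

12

K2, K3 cover every corridor at cost 10 + 2 = 12.
Any cover uses at least 2 camera mounts; among all covering selections none totals below 12.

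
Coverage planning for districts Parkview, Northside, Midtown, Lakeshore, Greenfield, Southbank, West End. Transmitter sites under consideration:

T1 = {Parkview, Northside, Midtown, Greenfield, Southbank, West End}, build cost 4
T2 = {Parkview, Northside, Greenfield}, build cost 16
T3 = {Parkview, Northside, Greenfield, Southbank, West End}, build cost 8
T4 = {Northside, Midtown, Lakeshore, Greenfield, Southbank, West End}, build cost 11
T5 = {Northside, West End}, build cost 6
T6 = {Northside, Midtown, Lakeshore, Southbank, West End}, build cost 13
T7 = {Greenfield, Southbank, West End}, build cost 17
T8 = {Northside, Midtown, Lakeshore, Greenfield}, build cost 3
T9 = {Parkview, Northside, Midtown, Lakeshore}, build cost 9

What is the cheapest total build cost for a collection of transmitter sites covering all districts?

7

T1, T8 cover every district at build cost 4 + 3 = 7.
Any cover uses at least 2 transmitter sites; among all covering selections none totals below 7.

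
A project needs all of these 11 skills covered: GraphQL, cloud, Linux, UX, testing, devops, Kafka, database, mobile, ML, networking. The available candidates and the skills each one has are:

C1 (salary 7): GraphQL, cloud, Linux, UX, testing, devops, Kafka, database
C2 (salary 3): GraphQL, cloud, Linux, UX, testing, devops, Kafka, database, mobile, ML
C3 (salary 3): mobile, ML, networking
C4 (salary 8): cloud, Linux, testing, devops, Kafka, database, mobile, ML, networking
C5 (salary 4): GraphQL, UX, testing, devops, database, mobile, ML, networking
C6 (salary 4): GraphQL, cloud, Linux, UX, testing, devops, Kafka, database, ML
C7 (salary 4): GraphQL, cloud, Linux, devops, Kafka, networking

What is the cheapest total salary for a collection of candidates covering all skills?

C2, C3 cover every skill at salary 3 + 3 = 6.
Any cover uses at least 2 candidates; among all covering selections none totals below 6.

6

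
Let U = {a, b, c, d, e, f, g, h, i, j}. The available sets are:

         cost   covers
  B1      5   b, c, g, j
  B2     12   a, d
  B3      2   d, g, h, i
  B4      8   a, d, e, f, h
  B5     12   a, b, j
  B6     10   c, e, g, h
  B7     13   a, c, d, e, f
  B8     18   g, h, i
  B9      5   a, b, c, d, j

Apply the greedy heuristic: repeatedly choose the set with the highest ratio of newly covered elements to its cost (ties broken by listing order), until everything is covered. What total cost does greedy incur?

15

Pick 1: B3 adds 4 new (d, g, h, i) at cost 2 (ratio 4/2).
Pick 2: B9 adds 4 new (a, b, c, j) at cost 5 (ratio 4/5).
Pick 3: B4 adds 2 new (e, f) at cost 8 (ratio 2/8).
Greedy total cost: 2 + 5 + 8 = 15.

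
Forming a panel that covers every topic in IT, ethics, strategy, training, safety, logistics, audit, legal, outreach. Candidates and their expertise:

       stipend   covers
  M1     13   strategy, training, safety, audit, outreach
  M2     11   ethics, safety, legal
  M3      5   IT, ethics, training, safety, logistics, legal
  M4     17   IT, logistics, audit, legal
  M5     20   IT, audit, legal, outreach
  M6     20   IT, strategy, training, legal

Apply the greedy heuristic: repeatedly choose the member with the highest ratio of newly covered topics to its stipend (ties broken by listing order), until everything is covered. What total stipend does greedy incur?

Pick 1: M3 adds 6 new (IT, ethics, training, safety, logistics, legal) at stipend 5 (ratio 6/5).
Pick 2: M1 adds 3 new (strategy, audit, outreach) at stipend 13 (ratio 3/13).
Greedy total stipend: 5 + 13 = 18.

18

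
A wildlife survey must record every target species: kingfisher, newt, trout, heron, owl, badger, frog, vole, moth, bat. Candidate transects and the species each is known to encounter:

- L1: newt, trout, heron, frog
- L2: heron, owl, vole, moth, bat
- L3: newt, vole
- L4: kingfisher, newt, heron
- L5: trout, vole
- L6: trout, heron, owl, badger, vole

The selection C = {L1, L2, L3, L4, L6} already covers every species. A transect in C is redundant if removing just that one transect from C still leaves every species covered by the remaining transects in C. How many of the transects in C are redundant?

1

Drop L1: frog uncovered — not redundant.
Drop L2: moth, bat uncovered — not redundant.
Drop L3: the rest still cover every species — redundant.
Drop L4: kingfisher uncovered — not redundant.
Drop L6: badger uncovered — not redundant.
1 redundant: L3.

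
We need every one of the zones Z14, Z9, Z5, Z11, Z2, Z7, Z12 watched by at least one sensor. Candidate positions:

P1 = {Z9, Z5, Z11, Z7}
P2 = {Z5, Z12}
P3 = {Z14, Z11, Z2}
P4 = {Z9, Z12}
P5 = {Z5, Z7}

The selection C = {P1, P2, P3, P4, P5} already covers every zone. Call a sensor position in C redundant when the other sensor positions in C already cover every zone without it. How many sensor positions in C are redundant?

Drop P1: the rest still cover every zone — redundant.
Drop P2: the rest still cover every zone — redundant.
Drop P3: Z14, Z2 uncovered — not redundant.
Drop P4: the rest still cover every zone — redundant.
Drop P5: the rest still cover every zone — redundant.
4 redundant: P1, P2, P4, P5.

4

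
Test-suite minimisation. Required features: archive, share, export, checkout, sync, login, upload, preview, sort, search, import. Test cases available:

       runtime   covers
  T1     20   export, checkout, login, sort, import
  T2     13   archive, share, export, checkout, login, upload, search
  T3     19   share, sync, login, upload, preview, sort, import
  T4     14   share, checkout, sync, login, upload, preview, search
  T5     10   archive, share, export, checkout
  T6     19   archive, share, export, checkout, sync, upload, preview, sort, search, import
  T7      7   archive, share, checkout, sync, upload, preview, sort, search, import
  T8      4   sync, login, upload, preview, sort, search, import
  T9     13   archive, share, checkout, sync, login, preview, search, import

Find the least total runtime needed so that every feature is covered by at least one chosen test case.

T5, T8 cover every feature at runtime 10 + 4 = 14.
Any cover uses at least 2 test cases; among all covering selections none totals below 14.
Greedy by coverage-per-runtime would pick T8, T7, T5 for 21 — worse than the optimum 14.

14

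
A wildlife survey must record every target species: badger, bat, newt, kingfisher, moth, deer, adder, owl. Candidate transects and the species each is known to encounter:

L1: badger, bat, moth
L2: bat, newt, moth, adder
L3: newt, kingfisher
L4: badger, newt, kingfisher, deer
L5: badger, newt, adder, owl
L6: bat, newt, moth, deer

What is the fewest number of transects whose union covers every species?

3

L1, L4, L5 together cover {badger, bat, newt, kingfisher, moth, deer, adder, owl} — every species.
No 2 of the 6 transects cover everything (all 15 pairs fall short), so 3 is minimum.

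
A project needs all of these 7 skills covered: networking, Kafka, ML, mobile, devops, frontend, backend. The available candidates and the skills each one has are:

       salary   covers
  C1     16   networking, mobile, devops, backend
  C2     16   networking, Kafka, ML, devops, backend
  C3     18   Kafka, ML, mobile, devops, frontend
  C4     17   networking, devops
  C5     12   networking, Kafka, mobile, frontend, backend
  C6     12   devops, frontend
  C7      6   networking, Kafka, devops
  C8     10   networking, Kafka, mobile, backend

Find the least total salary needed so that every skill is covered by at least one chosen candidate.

C2, C5 cover every skill at salary 16 + 12 = 28.
Any cover uses at least 2 candidates; among all covering selections none totals below 28.
Greedy by coverage-per-salary would pick C7, C5, C2 for 34 — worse than the optimum 28.

28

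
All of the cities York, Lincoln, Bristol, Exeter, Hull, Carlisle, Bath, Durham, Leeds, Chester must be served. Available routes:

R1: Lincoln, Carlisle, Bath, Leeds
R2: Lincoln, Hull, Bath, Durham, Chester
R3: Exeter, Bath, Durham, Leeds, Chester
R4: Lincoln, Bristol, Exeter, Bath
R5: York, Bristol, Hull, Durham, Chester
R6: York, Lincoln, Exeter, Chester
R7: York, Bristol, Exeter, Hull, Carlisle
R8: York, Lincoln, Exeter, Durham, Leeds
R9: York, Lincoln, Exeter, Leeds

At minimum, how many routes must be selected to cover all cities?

3

R1, R2, R7 together cover {York, Lincoln, Bristol, Exeter, Hull, Carlisle, Bath, Durham, Leeds, Chester} — every city.
No 2 of the 9 routes cover everything (all 36 pairs fall short), so 3 is minimum.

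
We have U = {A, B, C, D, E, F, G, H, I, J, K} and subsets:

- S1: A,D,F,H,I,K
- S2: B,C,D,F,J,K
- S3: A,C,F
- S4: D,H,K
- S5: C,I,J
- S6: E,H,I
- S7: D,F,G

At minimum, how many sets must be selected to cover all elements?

4

S1, S2, S6, S7 together cover {A, B, C, D, E, F, G, H, I, J, K} — every element.
No 3 of the 7 sets cover everything (all 35 triples fall short), so 4 is minimum.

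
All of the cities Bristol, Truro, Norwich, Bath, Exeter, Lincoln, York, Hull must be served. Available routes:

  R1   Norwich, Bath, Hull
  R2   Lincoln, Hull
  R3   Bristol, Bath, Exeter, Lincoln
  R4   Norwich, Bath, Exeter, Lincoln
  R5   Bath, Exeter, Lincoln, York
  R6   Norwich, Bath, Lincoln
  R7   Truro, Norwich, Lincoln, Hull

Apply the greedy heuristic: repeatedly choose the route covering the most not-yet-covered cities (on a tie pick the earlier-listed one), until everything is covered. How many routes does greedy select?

Pick 1: R3 covers 4 new cities (Bristol, Bath, Exeter, Lincoln).
Pick 2: R7 covers 3 new cities (Truro, Norwich, Hull).
Pick 3: R5 covers 1 new cities (York).
Greedy uses 3 routes.

3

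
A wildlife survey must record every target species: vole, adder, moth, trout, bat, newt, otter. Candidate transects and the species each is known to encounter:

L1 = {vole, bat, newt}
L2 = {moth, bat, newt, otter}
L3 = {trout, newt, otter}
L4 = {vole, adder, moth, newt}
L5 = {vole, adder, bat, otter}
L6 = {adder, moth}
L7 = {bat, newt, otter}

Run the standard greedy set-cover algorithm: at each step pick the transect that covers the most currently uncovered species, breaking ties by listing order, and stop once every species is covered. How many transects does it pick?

3

Pick 1: L2 covers 4 new species (moth, bat, newt, otter).
Pick 2: L4 covers 2 new species (vole, adder).
Pick 3: L3 covers 1 new species (trout).
Greedy uses 3 transects.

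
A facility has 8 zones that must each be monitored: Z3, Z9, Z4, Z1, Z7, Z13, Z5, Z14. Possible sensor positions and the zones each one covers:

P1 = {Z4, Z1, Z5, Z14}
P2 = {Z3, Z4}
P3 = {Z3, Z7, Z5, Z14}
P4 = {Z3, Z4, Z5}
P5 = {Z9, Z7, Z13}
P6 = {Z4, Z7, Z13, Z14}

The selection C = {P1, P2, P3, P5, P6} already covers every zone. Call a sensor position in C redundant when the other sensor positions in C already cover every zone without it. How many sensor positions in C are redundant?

Drop P1: Z1 uncovered — not redundant.
Drop P2: the rest still cover every zone — redundant.
Drop P3: the rest still cover every zone — redundant.
Drop P5: Z9 uncovered — not redundant.
Drop P6: the rest still cover every zone — redundant.
3 redundant: P2, P3, P6.

3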